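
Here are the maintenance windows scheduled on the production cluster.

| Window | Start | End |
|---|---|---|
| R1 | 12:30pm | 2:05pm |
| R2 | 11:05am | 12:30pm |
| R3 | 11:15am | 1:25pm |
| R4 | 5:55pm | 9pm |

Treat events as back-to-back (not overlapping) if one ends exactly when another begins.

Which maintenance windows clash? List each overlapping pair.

R1 & R3, R2 & R3

Sorted by start: R2, R3, R1, R4.
R3 starts before R2 ends → R2 and R3 overlap.
R1 starts exactly when R2 ends (back-to-back, no overlap) — done with R2.
R1 starts before R3 ends → R3 and R1 overlap.
R4 starts after R3 ends.
R4 starts after R1 ends.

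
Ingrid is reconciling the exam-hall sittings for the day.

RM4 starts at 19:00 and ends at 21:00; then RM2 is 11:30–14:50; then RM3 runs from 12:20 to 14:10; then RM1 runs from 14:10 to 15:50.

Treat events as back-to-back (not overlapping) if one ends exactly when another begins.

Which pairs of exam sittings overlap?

RM1 & RM2, RM2 & RM3

Sorted by start: RM2, RM3, RM1, RM4.
RM3 starts before RM2 ends → RM2 and RM3 overlap.
RM1 starts before RM2 ends → RM2 and RM1 overlap.
RM4 starts after RM2 ends.
RM1 starts exactly when RM3 ends (back-to-back, no overlap), so RM3 has no further overlaps.
RM4 starts after RM1 ends.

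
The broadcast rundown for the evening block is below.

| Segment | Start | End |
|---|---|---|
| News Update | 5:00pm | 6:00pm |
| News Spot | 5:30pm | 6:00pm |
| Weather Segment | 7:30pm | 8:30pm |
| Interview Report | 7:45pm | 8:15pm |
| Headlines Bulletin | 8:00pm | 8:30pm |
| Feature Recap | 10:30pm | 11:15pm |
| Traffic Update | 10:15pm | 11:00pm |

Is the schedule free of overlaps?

Sorted by start: News Update, News Spot, Weather Segment, Interview Report, Headlines Bulletin, Traffic Update, Feature Recap.
News Spot starts before News Update ends → News Update and News Spot overlap.
That's a conflict, so the schedule is not conflict-free.

No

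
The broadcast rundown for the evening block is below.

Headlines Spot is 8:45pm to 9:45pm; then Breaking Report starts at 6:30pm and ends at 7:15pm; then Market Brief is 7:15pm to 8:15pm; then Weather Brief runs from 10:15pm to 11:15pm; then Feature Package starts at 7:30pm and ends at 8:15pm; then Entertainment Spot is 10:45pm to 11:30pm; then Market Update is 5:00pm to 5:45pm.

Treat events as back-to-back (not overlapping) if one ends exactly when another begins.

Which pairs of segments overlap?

Sorted by start: Market Update, Breaking Report, Market Brief, Feature Package, Headlines Spot, Weather Brief, Entertainment Spot.
Breaking Report starts after Market Update ends — done with Market Update.
Market Brief starts exactly when Breaking Report ends (back-to-back, no overlap) — done with Breaking Report.
Feature Package starts before Market Brief ends → Market Brief and Feature Package overlap.
Headlines Spot starts after Market Brief ends — done with Market Brief.
Headlines Spot starts after Feature Package ends — done with Feature Package.
Weather Brief starts after Headlines Spot ends — done with Headlines Spot.
Entertainment Spot starts before Weather Brief ends → Weather Brief and Entertainment Spot overlap.

Entertainment Spot & Weather Brief, Feature Package & Market Brief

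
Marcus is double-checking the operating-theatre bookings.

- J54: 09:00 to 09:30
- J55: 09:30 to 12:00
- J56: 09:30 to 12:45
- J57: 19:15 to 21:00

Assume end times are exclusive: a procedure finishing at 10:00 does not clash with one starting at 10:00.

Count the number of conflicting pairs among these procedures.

1

Check each pair: they overlap iff neither finishes before the other starts.
Sorted by start: J54, J55, J56, J57.
J55 starts exactly when J54 ends (back-to-back, no overlap), so J54 has no further overlaps.
J56 starts before J55 ends → J55 and J56 overlap.
J57 starts after J55 ends.
J57 starts after J56 ends.
Overlapping pairs: J55 & J56 — 1 in total.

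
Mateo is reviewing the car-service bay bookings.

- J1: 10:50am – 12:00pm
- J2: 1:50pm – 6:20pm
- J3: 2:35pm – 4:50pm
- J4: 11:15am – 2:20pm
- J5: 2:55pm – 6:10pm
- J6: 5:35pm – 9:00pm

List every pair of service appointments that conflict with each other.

J1 & J4, J2 & J3, J2 & J4, J2 & J5, J2 & J6, J3 & J5, J5 & J6

Check each pair: they overlap iff neither finishes before the other starts.
Sorted by start: J1, J4, J2, J3, J5, J6.
J4 starts before J1 ends → J1 and J4 overlap.
J2 starts after J1 ends, so J1 has no further overlaps.
J2 starts before J4 ends → J4 and J2 overlap.
J3 starts after J4 ends, so J4 has no further overlaps.
J3 starts before J2 ends → J2 and J3 overlap.
J5 starts before J2 ends → J2 and J5 overlap.
J6 starts before J2 ends → J2 and J6 overlap.
J5 starts before J3 ends → J3 and J5 overlap.
J6 starts after J3 ends.
J6 starts before J5 ends → J5 and J6 overlap.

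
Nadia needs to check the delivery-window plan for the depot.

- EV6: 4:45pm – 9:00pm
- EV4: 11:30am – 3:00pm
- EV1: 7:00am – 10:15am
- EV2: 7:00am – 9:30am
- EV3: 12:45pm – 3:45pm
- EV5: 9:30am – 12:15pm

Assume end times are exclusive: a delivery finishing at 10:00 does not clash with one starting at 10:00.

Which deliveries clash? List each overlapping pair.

Sorted by start: EV1, EV2, EV5, EV4, EV3, EV6.
EV2 starts before EV1 ends → EV1 and EV2 overlap.
EV5 starts before EV1 ends → EV1 and EV5 overlap.
EV4 starts after EV1 ends — done with EV1.
EV5 starts exactly when EV2 ends (back-to-back, no overlap) — done with EV2.
EV4 starts before EV5 ends → EV5 and EV4 overlap.
EV3 starts after EV5 ends — done with EV5.
EV3 starts before EV4 ends → EV4 and EV3 overlap.
EV6 starts after EV4 ends.
EV6 starts after EV3 ends.

EV1 & EV2, EV1 & EV5, EV3 & EV4, EV4 & EV5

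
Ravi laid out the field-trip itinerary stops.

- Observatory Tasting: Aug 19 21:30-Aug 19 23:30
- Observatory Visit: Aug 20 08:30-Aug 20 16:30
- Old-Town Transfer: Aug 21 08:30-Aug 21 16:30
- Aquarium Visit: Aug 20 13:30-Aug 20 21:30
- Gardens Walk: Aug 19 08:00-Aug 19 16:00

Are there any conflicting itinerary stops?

Yes

Sorted by start: Gardens Walk, Observatory Tasting, Observatory Visit, Aquarium Visit, Old-Town Transfer.
Observatory Tasting starts after Gardens Walk ends, so nothing later overlaps Gardens Walk either.
Observatory Visit starts after Observatory Tasting ends, so nothing later overlaps Observatory Tasting either.
Aquarium Visit starts before Observatory Visit ends → Observatory Visit and Aquarium Visit overlap.
That's a conflict, so the schedule is not conflict-free.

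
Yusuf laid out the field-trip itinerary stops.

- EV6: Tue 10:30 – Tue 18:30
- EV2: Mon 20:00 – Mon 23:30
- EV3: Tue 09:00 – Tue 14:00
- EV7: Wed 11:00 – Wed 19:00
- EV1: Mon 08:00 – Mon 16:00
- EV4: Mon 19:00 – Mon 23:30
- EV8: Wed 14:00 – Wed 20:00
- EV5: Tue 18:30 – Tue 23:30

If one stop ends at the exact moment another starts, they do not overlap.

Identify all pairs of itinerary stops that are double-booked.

Check each pair: they overlap iff neither finishes before the other starts.
Sorted by start: EV1, EV4, EV2, EV3, EV6, EV5, EV7, EV8.
EV4 starts after EV1 ends, so nothing later overlaps EV1 either.
EV2 starts before EV4 ends → EV4 and EV2 overlap.
EV3 starts after EV4 ends, so nothing later overlaps EV4 either.
EV3 starts after EV2 ends, so nothing later overlaps EV2 either.
EV6 starts before EV3 ends → EV3 and EV6 overlap.
EV5 starts after EV3 ends, so nothing later overlaps EV3 either.
EV5 starts exactly when EV6 ends (back-to-back, no overlap), so nothing later overlaps EV6 either.
EV7 starts after EV5 ends, so nothing later overlaps EV5 either.
EV8 starts before EV7 ends → EV7 and EV8 overlap.

EV2 & EV4, EV3 & EV6, EV7 & EV8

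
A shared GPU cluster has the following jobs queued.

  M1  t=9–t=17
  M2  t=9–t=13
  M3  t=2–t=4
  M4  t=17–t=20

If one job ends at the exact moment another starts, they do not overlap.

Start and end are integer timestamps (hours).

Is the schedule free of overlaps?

Sorted by start: M3, M1, M2, M4.
M1 starts after M3 ends; M3 is clear from here.
M2 starts before M1 ends → M1 and M2 overlap.
That's a conflict, so the schedule is not conflict-free.

No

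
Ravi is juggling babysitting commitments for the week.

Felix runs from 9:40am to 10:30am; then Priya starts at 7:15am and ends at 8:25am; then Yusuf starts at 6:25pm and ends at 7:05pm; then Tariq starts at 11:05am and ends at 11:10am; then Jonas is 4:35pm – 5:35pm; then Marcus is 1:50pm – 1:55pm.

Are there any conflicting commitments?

No

Sorted by start: Priya, Felix, Tariq, Marcus, Jonas, Yusuf.
Felix starts after Priya ends; Priya is clear from here.
Tariq starts after Felix ends; Felix is clear from here.
Marcus starts after Tariq ends; Tariq is clear from here.
Jonas starts after Marcus ends; Marcus is clear from here.
Yusuf starts after Jonas ends.
Every pair is clear; the schedule has no overlaps.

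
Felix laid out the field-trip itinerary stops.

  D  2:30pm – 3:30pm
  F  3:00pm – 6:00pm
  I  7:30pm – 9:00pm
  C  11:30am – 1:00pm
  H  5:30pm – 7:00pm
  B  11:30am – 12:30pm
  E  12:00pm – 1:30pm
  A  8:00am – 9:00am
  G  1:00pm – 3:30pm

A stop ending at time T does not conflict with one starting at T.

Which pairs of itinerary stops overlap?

Sorted by start: A, B, C, E, G, D, F, H, I.
B starts after A ends, so nothing later overlaps A either.
C starts before B ends → B and C overlap.
E starts before B ends → B and E overlap.
G starts after B ends, so nothing later overlaps B either.
E starts before C ends → C and E overlap.
G starts exactly when C ends (back-to-back, no overlap), so nothing later overlaps C either.
G starts before E ends → E and G overlap.
D starts after E ends, so nothing later overlaps E either.
D starts before G ends → G and D overlap.
F starts before G ends → G and F overlap.
H starts after G ends, so nothing later overlaps G either.
F starts before D ends → D and F overlap.
H starts after D ends, so nothing later overlaps D either.
H starts before F ends → F and H overlap.
I starts after F ends.
I starts after H ends.

B & C, B & E, C & E, D & F, D & G, E & G, F & G, F & H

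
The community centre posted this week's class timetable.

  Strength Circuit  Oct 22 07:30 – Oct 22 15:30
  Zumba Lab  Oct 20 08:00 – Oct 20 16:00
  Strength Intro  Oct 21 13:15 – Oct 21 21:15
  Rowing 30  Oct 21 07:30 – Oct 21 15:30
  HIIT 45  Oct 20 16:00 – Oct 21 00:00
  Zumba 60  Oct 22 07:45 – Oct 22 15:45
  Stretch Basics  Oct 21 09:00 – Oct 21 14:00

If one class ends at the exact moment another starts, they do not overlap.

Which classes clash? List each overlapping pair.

Rowing 30 & Strength Intro, Rowing 30 & Stretch Basics, Strength Circuit & Zumba 60, Strength Intro & Stretch Basics

Sorted by start: Zumba Lab, HIIT 45, Rowing 30, Stretch Basics, Strength Intro, Strength Circuit, Zumba 60.
HIIT 45 starts exactly when Zumba Lab ends (back-to-back, no overlap), so Zumba Lab has no further overlaps.
Rowing 30 starts after HIIT 45 ends, so HIIT 45 has no further overlaps.
Stretch Basics starts before Rowing 30 ends → Rowing 30 and Stretch Basics overlap.
Strength Intro starts before Rowing 30 ends → Rowing 30 and Strength Intro overlap.
Strength Circuit starts after Rowing 30 ends, so Rowing 30 has no further overlaps.
Strength Intro starts before Stretch Basics ends → Stretch Basics and Strength Intro overlap.
Strength Circuit starts after Stretch Basics ends, so Stretch Basics has no further overlaps.
Strength Circuit starts after Strength Intro ends, so Strength Intro has no further overlaps.
Zumba 60 starts before Strength Circuit ends → Strength Circuit and Zumba 60 overlap.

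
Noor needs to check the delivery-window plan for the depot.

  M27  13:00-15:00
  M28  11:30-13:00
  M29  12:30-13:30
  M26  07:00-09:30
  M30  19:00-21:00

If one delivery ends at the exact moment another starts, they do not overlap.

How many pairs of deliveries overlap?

Sorted by start: M26, M28, M29, M27, M30.
M28 starts after M26 ends, so M26 has no further overlaps.
M29 starts before M28 ends → M28 and M29 overlap.
M27 starts exactly when M28 ends (back-to-back, no overlap), so M28 has no further overlaps.
M27 starts before M29 ends → M29 and M27 overlap.
M30 starts after M29 ends.
M30 starts after M27 ends.
Overlapping pairs: M27 & M29, M28 & M29 — 2 in total.

2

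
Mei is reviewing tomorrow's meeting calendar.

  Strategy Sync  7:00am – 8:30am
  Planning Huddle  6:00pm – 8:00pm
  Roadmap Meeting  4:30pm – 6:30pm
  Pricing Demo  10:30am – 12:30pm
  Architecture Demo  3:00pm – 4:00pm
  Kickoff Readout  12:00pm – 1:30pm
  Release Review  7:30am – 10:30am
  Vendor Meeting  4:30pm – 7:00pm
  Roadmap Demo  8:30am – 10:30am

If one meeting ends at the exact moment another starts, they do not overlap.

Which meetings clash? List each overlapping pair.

Two intervals overlap when each starts before the other ends.
Sorted by start: Strategy Sync, Release Review, Roadmap Demo, Pricing Demo, Kickoff Readout, Architecture Demo, Roadmap Meeting, Vendor Meeting, Planning Huddle.
Release Review starts before Strategy Sync ends → Strategy Sync and Release Review overlap.
Roadmap Demo starts exactly when Strategy Sync ends (back-to-back, no overlap), so nothing later overlaps Strategy Sync either.
Roadmap Demo starts before Release Review ends → Release Review and Roadmap Demo overlap.
Pricing Demo starts exactly when Release Review ends (back-to-back, no overlap), so nothing later overlaps Release Review either.
Pricing Demo starts exactly when Roadmap Demo ends (back-to-back, no overlap), so nothing later overlaps Roadmap Demo either.
Kickoff Readout starts before Pricing Demo ends → Pricing Demo and Kickoff Readout overlap.
Architecture Demo starts after Pricing Demo ends, so nothing later overlaps Pricing Demo either.
Architecture Demo starts after Kickoff Readout ends, so nothing later overlaps Kickoff Readout either.
Roadmap Meeting starts after Architecture Demo ends, so nothing later overlaps Architecture Demo either.
Vendor Meeting starts before Roadmap Meeting ends → Roadmap Meeting and Vendor Meeting overlap.
Planning Huddle starts before Roadmap Meeting ends → Roadmap Meeting and Planning Huddle overlap.
Planning Huddle starts before Vendor Meeting ends → Vendor Meeting and Planning Huddle overlap.

Kickoff Readout & Pricing Demo, Planning Huddle & Roadmap Meeting, Planning Huddle & Vendor Meeting, Release Review & Roadmap Demo, Release Review & Strategy Sync, Roadmap Meeting & Vendor Meeting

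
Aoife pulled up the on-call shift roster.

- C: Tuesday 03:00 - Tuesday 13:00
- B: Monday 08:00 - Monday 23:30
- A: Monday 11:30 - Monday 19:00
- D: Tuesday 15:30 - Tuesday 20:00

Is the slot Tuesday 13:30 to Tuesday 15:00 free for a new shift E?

B: ends Monday 23:30 at or before E starts Tuesday 13:30 → clear.
A: ends Monday 19:00 at or before E starts Tuesday 13:30 → clear.
C: ends Tuesday 13:00 at or before E starts Tuesday 13:30 → clear.
D: starts Tuesday 15:30 at or after E ends Tuesday 15:00 → clear.

Yes — the slot is free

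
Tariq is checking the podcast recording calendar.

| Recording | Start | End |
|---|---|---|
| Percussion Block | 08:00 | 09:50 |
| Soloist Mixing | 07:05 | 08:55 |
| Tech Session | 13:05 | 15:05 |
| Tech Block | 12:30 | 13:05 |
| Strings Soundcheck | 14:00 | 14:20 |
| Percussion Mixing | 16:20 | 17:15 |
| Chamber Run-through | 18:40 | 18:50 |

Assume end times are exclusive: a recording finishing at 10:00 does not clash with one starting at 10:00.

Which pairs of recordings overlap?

Sorted by start: Soloist Mixing, Percussion Block, Tech Block, Tech Session, Strings Soundcheck, Percussion Mixing, Chamber Run-through.
Percussion Block starts before Soloist Mixing ends → Soloist Mixing and Percussion Block overlap.
Tech Block starts after Soloist Mixing ends, so Soloist Mixing has no further overlaps.
Tech Block starts after Percussion Block ends, so Percussion Block has no further overlaps.
Tech Session starts exactly when Tech Block ends (back-to-back, no overlap), so Tech Block has no further overlaps.
Strings Soundcheck starts before Tech Session ends → Tech Session and Strings Soundcheck overlap.
Percussion Mixing starts after Tech Session ends, so Tech Session has no further overlaps.
Percussion Mixing starts after Strings Soundcheck ends, so Strings Soundcheck has no further overlaps.
Chamber Run-through starts after Percussion Mixing ends.

Percussion Block & Soloist Mixing, Strings Soundcheck & Tech Session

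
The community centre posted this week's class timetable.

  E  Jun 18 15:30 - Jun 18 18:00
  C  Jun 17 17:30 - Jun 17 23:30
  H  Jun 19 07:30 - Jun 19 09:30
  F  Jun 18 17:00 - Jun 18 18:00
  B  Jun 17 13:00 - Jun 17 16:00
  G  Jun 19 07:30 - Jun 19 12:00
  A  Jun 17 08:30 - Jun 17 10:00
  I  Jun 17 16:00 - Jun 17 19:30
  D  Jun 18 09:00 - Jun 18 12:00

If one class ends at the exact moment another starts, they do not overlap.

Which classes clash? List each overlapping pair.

C & I, E & F, G & H

Sorted by start: A, B, I, C, D, E, F, G, H.
B starts after A ends — done with A.
I starts exactly when B ends (back-to-back, no overlap) — done with B.
C starts before I ends → I and C overlap.
D starts after I ends — done with I.
D starts after C ends — done with C.
E starts after D ends — done with D.
F starts before E ends → E and F overlap.
G starts after E ends — done with E.
G starts after F ends — done with F.
H starts before G ends → G and H overlap.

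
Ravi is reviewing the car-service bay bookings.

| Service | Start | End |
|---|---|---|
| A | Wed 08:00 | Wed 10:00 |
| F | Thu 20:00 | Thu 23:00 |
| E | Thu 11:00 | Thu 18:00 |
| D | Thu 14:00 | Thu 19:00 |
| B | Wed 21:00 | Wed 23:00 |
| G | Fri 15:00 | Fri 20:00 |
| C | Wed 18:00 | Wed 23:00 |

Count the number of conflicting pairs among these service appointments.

2

Two intervals overlap when each starts before the other ends.
Sorted by start: A, C, B, E, D, F, G.
C starts after A ends — done with A.
B starts before C ends → C and B overlap.
E starts after C ends — done with C.
E starts after B ends — done with B.
D starts before E ends → E and D overlap.
F starts after E ends — done with E.
F starts after D ends — done with D.
G starts after F ends.
Overlapping pairs: B & C, D & E — 2 in total.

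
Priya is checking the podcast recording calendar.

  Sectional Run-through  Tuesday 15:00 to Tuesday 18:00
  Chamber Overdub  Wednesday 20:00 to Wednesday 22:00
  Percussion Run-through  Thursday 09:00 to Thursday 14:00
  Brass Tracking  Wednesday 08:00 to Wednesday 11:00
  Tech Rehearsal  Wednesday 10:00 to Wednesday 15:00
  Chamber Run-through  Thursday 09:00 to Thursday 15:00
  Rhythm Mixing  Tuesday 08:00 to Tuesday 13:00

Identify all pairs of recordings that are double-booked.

Check each pair: they overlap iff neither finishes before the other starts.
Sorted by start: Rhythm Mixing, Sectional Run-through, Brass Tracking, Tech Rehearsal, Chamber Overdub, Chamber Run-through, Percussion Run-through.
Sectional Run-through starts after Rhythm Mixing ends, so nothing later overlaps Rhythm Mixing either.
Brass Tracking starts after Sectional Run-through ends, so nothing later overlaps Sectional Run-through either.
Tech Rehearsal starts before Brass Tracking ends → Brass Tracking and Tech Rehearsal overlap.
Chamber Overdub starts after Brass Tracking ends, so nothing later overlaps Brass Tracking either.
Chamber Overdub starts after Tech Rehearsal ends, so nothing later overlaps Tech Rehearsal either.
Chamber Run-through starts after Chamber Overdub ends, so nothing later overlaps Chamber Overdub either.
Percussion Run-through starts before Chamber Run-through ends → Chamber Run-through and Percussion Run-through overlap.

Brass Tracking & Tech Rehearsal, Chamber Run-through & Percussion Run-through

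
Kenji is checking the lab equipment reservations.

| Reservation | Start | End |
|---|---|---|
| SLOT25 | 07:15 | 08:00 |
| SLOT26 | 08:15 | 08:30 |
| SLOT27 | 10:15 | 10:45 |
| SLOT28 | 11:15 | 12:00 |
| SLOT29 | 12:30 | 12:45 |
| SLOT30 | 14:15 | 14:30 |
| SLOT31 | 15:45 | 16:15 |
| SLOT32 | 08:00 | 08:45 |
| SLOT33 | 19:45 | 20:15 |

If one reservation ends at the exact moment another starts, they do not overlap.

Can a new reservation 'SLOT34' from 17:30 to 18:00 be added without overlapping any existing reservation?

SLOT25: ends 08:00 at or before SLOT34 starts 17:30 → clear.
SLOT32: ends 08:45 at or before SLOT34 starts 17:30 → clear.
SLOT26: ends 08:30 at or before SLOT34 starts 17:30 → clear.
SLOT27: ends 10:45 at or before SLOT34 starts 17:30 → clear.
SLOT28: ends 12:00 at or before SLOT34 starts 17:30 → clear.
SLOT29: ends 12:45 at or before SLOT34 starts 17:30 → clear.
SLOT30: ends 14:30 at or before SLOT34 starts 17:30 → clear.
SLOT31: ends 16:15 at or before SLOT34 starts 17:30 → clear.
SLOT33: starts 19:45 at or after SLOT34 ends 18:00 → clear.

Yes — the slot is free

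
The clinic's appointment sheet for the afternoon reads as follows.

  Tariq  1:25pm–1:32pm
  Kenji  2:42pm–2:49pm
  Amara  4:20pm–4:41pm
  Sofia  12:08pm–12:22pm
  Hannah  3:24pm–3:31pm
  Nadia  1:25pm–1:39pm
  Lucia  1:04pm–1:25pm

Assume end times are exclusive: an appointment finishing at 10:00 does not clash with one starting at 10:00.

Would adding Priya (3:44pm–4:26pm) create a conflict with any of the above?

Sofia: ends 12:22pm at or before Priya starts 3:44pm → clear.
Lucia: ends 1:25pm at or before Priya starts 3:44pm → clear.
Nadia: ends 1:39pm at or before Priya starts 3:44pm → clear.
Tariq: ends 1:32pm at or before Priya starts 3:44pm → clear.
Kenji: ends 2:49pm at or before Priya starts 3:44pm → clear.
Hannah: ends 3:31pm at or before Priya starts 3:44pm → clear.
Amara: starts 4:20pm before Priya ends 4:26pm, and ends 4:41pm after Priya starts 3:44pm → overlap.
Priya overlaps Amara.

Yes — it overlaps Amara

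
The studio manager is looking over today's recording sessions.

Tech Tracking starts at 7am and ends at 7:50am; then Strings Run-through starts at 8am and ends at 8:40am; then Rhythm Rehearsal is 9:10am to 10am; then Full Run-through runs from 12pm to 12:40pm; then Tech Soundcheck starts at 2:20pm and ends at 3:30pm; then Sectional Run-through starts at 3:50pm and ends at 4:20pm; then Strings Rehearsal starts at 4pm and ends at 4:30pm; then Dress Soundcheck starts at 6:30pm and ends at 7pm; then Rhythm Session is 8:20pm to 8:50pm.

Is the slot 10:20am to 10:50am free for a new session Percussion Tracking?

Tech Tracking: ends 7:50am at or before Percussion Tracking starts 10:20am → clear.
Strings Run-through: ends 8:40am at or before Percussion Tracking starts 10:20am → clear.
Rhythm Rehearsal: ends 10am at or before Percussion Tracking starts 10:20am → clear.
Full Run-through: starts 12pm at or after Percussion Tracking ends 10:50am → clear.
Tech Soundcheck: starts 2:20pm at or after Percussion Tracking ends 10:50am → clear.
Sectional Run-through: starts 3:50pm at or after Percussion Tracking ends 10:50am → clear.
Strings Rehearsal: starts 4pm at or after Percussion Tracking ends 10:50am → clear.
Dress Soundcheck: starts 6:30pm at or after Percussion Tracking ends 10:50am → clear.
Rhythm Session: starts 8:20pm at or after Percussion Tracking ends 10:50am → clear.

Yes — the slot is free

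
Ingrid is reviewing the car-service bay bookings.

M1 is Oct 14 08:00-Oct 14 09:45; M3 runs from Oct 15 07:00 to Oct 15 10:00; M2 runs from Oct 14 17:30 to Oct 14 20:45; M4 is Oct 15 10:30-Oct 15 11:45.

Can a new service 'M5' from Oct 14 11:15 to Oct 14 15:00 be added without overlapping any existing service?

M1: ends Oct 14 09:45 at or before M5 starts Oct 14 11:15 → clear.
M2: starts Oct 14 17:30 at or after M5 ends Oct 14 15:00 → clear.
M3: starts Oct 15 07:00 at or after M5 ends Oct 14 15:00 → clear.
M4: starts Oct 15 10:30 at or after M5 ends Oct 14 15:00 → clear.

Yes — the slot is free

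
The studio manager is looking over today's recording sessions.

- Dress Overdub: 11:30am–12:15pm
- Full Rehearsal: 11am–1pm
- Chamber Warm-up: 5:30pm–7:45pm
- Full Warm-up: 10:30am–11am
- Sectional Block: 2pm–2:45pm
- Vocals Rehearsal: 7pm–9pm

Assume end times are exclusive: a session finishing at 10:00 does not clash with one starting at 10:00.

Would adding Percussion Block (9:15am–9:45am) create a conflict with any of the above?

Full Warm-up: starts 10:30am at or after Percussion Block ends 9:45am → clear.
Full Rehearsal: starts 11am at or after Percussion Block ends 9:45am → clear.
Dress Overdub: starts 11:30am at or after Percussion Block ends 9:45am → clear.
Sectional Block: starts 2pm at or after Percussion Block ends 9:45am → clear.
Chamber Warm-up: starts 5:30pm at or after Percussion Block ends 9:45am → clear.
Vocals Rehearsal: starts 7pm at or after Percussion Block ends 9:45am → clear.

No — it doesn't clash with anything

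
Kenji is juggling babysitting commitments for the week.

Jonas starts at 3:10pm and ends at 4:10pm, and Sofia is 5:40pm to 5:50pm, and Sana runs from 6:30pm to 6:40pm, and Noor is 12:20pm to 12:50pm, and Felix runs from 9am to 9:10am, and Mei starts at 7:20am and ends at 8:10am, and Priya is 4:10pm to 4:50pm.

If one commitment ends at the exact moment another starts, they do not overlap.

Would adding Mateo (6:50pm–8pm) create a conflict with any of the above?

Mei: ends 8:10am at or before Mateo starts 6:50pm → clear.
Felix: ends 9:10am at or before Mateo starts 6:50pm → clear.
Noor: ends 12:50pm at or before Mateo starts 6:50pm → clear.
Jonas: ends 4:10pm at or before Mateo starts 6:50pm → clear.
Priya: ends 4:50pm at or before Mateo starts 6:50pm → clear.
Sofia: ends 5:50pm at or before Mateo starts 6:50pm → clear.
Sana: ends 6:40pm at or before Mateo starts 6:50pm → clear.

No — it doesn't clash with anything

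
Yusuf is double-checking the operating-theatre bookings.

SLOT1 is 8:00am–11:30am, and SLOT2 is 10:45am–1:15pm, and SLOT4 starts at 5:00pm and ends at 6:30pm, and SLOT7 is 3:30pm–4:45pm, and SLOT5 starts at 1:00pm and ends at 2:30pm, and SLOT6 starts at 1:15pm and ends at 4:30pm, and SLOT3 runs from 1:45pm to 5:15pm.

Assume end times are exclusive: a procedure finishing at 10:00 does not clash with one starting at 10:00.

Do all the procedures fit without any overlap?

No

Sorted by start: SLOT1, SLOT2, SLOT5, SLOT6, SLOT3, SLOT7, SLOT4.
SLOT2 starts before SLOT1 ends → SLOT1 and SLOT2 overlap.
That's a conflict, so the schedule is not conflict-free.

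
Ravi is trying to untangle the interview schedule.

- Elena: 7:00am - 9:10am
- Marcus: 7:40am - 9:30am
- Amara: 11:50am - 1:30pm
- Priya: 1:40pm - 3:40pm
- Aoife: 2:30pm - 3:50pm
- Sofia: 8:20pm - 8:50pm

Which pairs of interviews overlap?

Two intervals overlap when each starts before the other ends.
Sorted by start: Elena, Marcus, Amara, Priya, Aoife, Sofia.
Marcus starts before Elena ends → Elena and Marcus overlap.
Amara starts after Elena ends; Elena is clear from here.
Amara starts after Marcus ends; Marcus is clear from here.
Priya starts after Amara ends; Amara is clear from here.
Aoife starts before Priya ends → Priya and Aoife overlap.
Sofia starts after Priya ends.
Sofia starts after Aoife ends.

Aoife & Priya, Elena & Marcus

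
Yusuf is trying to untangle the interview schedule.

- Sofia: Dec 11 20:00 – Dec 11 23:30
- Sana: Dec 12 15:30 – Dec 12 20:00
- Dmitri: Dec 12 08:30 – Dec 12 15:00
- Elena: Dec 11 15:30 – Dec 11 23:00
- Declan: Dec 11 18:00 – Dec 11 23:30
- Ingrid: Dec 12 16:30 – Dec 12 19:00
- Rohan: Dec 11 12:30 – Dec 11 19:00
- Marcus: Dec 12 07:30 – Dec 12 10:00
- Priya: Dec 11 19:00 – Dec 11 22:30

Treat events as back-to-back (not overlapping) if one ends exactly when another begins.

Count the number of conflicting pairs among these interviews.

10

Two intervals overlap when each starts before the other ends.
Sorted by start: Rohan, Elena, Declan, Priya, Sofia, Marcus, Dmitri, Sana, Ingrid.
Elena starts before Rohan ends → Rohan and Elena overlap.
Declan starts before Rohan ends → Rohan and Declan overlap.
Priya starts exactly when Rohan ends (back-to-back, no overlap), so nothing later overlaps Rohan either.
Declan starts before Elena ends → Elena and Declan overlap.
Priya starts before Elena ends → Elena and Priya overlap.
Sofia starts before Elena ends → Elena and Sofia overlap.
Marcus starts after Elena ends, so nothing later overlaps Elena either.
Priya starts before Declan ends → Declan and Priya overlap.
Sofia starts before Declan ends → Declan and Sofia overlap.
Marcus starts after Declan ends, so nothing later overlaps Declan either.
Sofia starts before Priya ends → Priya and Sofia overlap.
Marcus starts after Priya ends, so nothing later overlaps Priya either.
Marcus starts after Sofia ends, so nothing later overlaps Sofia either.
Dmitri starts before Marcus ends → Marcus and Dmitri overlap.
Sana starts after Marcus ends, so nothing later overlaps Marcus either.
Sana starts after Dmitri ends, so nothing later overlaps Dmitri either.
Ingrid starts before Sana ends → Sana and Ingrid overlap.
Overlapping pairs: Declan & Elena, Declan & Priya, Declan & Rohan, Declan & Sofia, Dmitri & Marcus, Elena & Priya, Elena & Rohan, Elena & Sofia, Ingrid & Sana, Priya & Sofia — 10 in total.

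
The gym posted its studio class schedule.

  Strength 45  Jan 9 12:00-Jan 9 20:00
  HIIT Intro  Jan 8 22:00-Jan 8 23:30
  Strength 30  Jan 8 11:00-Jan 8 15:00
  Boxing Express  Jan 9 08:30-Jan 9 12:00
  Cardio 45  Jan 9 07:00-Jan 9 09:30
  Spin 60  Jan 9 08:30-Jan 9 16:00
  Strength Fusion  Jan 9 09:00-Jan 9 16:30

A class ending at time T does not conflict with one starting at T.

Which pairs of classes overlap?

Boxing Express & Cardio 45, Boxing Express & Spin 60, Boxing Express & Strength Fusion, Cardio 45 & Spin 60, Cardio 45 & Strength Fusion, Spin 60 & Strength 45, Spin 60 & Strength Fusion, Strength 45 & Strength Fusion

Sorted by start: Strength 30, HIIT Intro, Cardio 45, Spin 60, Boxing Express, Strength Fusion, Strength 45.
HIIT Intro starts after Strength 30 ends; Strength 30 is clear from here.
Cardio 45 starts after HIIT Intro ends; HIIT Intro is clear from here.
Spin 60 starts before Cardio 45 ends → Cardio 45 and Spin 60 overlap.
Boxing Express starts before Cardio 45 ends → Cardio 45 and Boxing Express overlap.
Strength Fusion starts before Cardio 45 ends → Cardio 45 and Strength Fusion overlap.
Strength 45 starts after Cardio 45 ends.
Boxing Express starts before Spin 60 ends → Spin 60 and Boxing Express overlap.
Strength Fusion starts before Spin 60 ends → Spin 60 and Strength Fusion overlap.
Strength 45 starts before Spin 60 ends → Spin 60 and Strength 45 overlap.
Strength Fusion starts before Boxing Express ends → Boxing Express and Strength Fusion overlap.
Strength 45 starts exactly when Boxing Express ends (back-to-back, no overlap).
Strength 45 starts before Strength Fusion ends → Strength Fusion and Strength 45 overlap.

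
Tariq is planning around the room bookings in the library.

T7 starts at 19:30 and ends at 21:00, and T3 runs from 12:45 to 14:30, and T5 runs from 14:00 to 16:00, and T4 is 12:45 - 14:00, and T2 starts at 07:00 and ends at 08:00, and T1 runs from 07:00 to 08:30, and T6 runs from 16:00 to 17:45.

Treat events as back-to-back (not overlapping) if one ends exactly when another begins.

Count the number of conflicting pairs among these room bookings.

Sorted by start: T1, T2, T3, T4, T5, T6, T7.
T2 starts before T1 ends → T1 and T2 overlap.
T3 starts after T1 ends, so nothing later overlaps T1 either.
T3 starts after T2 ends, so nothing later overlaps T2 either.
T4 starts before T3 ends → T3 and T4 overlap.
T5 starts before T3 ends → T3 and T5 overlap.
T6 starts after T3 ends, so nothing later overlaps T3 either.
T5 starts exactly when T4 ends (back-to-back, no overlap), so nothing later overlaps T4 either.
T6 starts exactly when T5 ends (back-to-back, no overlap), so nothing later overlaps T5 either.
T7 starts after T6 ends.
Overlapping pairs: T1 & T2, T3 & T4, T3 & T5 — 3 in total.

3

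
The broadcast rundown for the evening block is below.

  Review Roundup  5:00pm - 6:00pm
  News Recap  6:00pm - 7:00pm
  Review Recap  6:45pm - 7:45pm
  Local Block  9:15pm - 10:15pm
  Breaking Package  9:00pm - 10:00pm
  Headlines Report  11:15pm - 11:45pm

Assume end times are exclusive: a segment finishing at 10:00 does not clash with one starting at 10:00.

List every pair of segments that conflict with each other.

Breaking Package & Local Block, News Recap & Review Recap

Sorted by start: Review Roundup, News Recap, Review Recap, Breaking Package, Local Block, Headlines Report.
News Recap starts exactly when Review Roundup ends (back-to-back, no overlap), so Review Roundup has no further overlaps.
Review Recap starts before News Recap ends → News Recap and Review Recap overlap.
Breaking Package starts after News Recap ends, so News Recap has no further overlaps.
Breaking Package starts after Review Recap ends, so Review Recap has no further overlaps.
Local Block starts before Breaking Package ends → Breaking Package and Local Block overlap.
Headlines Report starts after Breaking Package ends.
Headlines Report starts after Local Block ends.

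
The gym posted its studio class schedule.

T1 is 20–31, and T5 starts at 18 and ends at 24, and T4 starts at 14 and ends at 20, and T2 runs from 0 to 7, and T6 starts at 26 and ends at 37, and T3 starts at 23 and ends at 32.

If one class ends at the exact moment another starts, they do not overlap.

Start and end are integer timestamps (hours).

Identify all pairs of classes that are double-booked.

Sorted by start: T2, T4, T5, T1, T3, T6.
T4 starts after T2 ends; T2 is clear from here.
T5 starts before T4 ends → T4 and T5 overlap.
T1 starts exactly when T4 ends (back-to-back, no overlap); T4 is clear from here.
T1 starts before T5 ends → T5 and T1 overlap.
T3 starts before T5 ends → T5 and T3 overlap.
T6 starts after T5 ends.
T3 starts before T1 ends → T1 and T3 overlap.
T6 starts before T1 ends → T1 and T6 overlap.
T6 starts before T3 ends → T3 and T6 overlap.

T1 & T3, T1 & T5, T1 & T6, T3 & T5, T3 & T6, T4 & T5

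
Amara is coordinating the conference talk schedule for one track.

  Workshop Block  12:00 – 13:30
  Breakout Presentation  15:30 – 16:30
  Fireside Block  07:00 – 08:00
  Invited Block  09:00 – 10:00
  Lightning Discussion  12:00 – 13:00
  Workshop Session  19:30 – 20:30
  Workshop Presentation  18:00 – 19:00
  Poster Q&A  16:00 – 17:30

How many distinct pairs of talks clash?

2

Sorted by start: Fireside Block, Invited Block, Workshop Block, Lightning Discussion, Breakout Presentation, Poster Q&A, Workshop Presentation, Workshop Session.
Invited Block starts after Fireside Block ends; Fireside Block is clear from here.
Workshop Block starts after Invited Block ends; Invited Block is clear from here.
Lightning Discussion starts before Workshop Block ends → Workshop Block and Lightning Discussion overlap.
Breakout Presentation starts after Workshop Block ends; Workshop Block is clear from here.
Breakout Presentation starts after Lightning Discussion ends; Lightning Discussion is clear from here.
Poster Q&A starts before Breakout Presentation ends → Breakout Presentation and Poster Q&A overlap.
Workshop Presentation starts after Breakout Presentation ends; Breakout Presentation is clear from here.
Workshop Presentation starts after Poster Q&A ends; Poster Q&A is clear from here.
Workshop Session starts after Workshop Presentation ends.
Overlapping pairs: Breakout Presentation & Poster Q&A, Lightning Discussion & Workshop Block — 2 in total.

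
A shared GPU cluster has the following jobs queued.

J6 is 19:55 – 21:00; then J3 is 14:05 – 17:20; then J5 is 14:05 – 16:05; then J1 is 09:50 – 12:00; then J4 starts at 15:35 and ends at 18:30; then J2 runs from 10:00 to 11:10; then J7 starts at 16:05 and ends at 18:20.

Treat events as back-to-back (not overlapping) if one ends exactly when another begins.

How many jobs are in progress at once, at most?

3

Walk through starts and ends in time order (an end at T is processed before a start at T):
09:50 start J1 → 1
10:00 start J2 → 2
11:10 end J2 → 1
12:00 end J1 → 0
14:05 start J3 → 1
14:05 start J5 → 2
15:35 start J4 → 3
16:05 end J5 → 2
16:05 start J7 → 3
17:20 end J3 → 2
18:20 end J7 → 1
18:30 end J4 → 0
19:55 start J6 → 1
21:00 end J6 → 0
Peak is 3, at 15:35 (J3, J4, J5).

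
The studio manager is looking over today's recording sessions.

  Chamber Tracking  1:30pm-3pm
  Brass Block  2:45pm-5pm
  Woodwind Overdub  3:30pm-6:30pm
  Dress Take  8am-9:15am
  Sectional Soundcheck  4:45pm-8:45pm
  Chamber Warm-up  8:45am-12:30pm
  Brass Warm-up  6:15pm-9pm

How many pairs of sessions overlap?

Two intervals overlap when each starts before the other ends.
Sorted by start: Dress Take, Chamber Warm-up, Chamber Tracking, Brass Block, Woodwind Overdub, Sectional Soundcheck, Brass Warm-up.
Chamber Warm-up starts before Dress Take ends → Dress Take and Chamber Warm-up overlap.
Chamber Tracking starts after Dress Take ends, so nothing later overlaps Dress Take either.
Chamber Tracking starts after Chamber Warm-up ends, so nothing later overlaps Chamber Warm-up either.
Brass Block starts before Chamber Tracking ends → Chamber Tracking and Brass Block overlap.
Woodwind Overdub starts after Chamber Tracking ends, so nothing later overlaps Chamber Tracking either.
Woodwind Overdub starts before Brass Block ends → Brass Block and Woodwind Overdub overlap.
Sectional Soundcheck starts before Brass Block ends → Brass Block and Sectional Soundcheck overlap.
Brass Warm-up starts after Brass Block ends.
Sectional Soundcheck starts before Woodwind Overdub ends → Woodwind Overdub and Sectional Soundcheck overlap.
Brass Warm-up starts before Woodwind Overdub ends → Woodwind Overdub and Brass Warm-up overlap.
Brass Warm-up starts before Sectional Soundcheck ends → Sectional Soundcheck and Brass Warm-up overlap.
Overlapping pairs: Brass Block & Chamber Tracking, Brass Block & Sectional Soundcheck, Brass Block & Woodwind Overdub, Brass Warm-up & Sectional Soundcheck, Brass Warm-up & Woodwind Overdub, Chamber Warm-up & Dress Take, Sectional Soundcheck & Woodwind Overdub — 7 in total.

7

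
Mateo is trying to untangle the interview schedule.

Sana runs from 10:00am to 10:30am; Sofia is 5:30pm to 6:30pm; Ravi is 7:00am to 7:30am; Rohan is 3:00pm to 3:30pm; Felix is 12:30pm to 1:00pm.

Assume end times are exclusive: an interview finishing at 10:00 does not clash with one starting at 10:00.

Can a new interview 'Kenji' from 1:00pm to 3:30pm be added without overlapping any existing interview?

No — it overlaps Rohan

Ravi: ends 7:30am at or before Kenji starts 1:00pm → clear.
Sana: ends 10:30am at or before Kenji starts 1:00pm → clear.
Felix: ends 1:00pm at or before Kenji starts 1:00pm → clear.
Rohan: starts 3:00pm before Kenji ends 3:30pm, and ends 3:30pm after Kenji starts 1:00pm → overlap.
Sofia: starts 5:30pm at or after Kenji ends 3:30pm → clear.
Kenji overlaps Rohan.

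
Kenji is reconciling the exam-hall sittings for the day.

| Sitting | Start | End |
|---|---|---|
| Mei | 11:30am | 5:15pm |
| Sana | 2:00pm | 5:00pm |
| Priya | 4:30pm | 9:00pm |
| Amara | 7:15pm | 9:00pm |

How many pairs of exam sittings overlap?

Sorted by start: Mei, Sana, Priya, Amara.
Sana starts before Mei ends → Mei and Sana overlap.
Priya starts before Mei ends → Mei and Priya overlap.
Amara starts after Mei ends.
Priya starts before Sana ends → Sana and Priya overlap.
Amara starts after Sana ends.
Amara starts before Priya ends → Priya and Amara overlap.
Overlapping pairs: Amara & Priya, Mei & Priya, Mei & Sana, Priya & Sana — 4 in total.

4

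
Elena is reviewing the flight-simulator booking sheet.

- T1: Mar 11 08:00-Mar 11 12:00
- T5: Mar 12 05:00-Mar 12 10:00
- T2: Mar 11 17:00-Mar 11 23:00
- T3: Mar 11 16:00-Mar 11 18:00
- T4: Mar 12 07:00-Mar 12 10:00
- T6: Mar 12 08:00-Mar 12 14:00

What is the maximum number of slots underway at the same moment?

3

Sweep the timeline, counting +1 at each start and −1 at each end (ends before starts at a tie):
Mar 11 08:00 start T1 → 1
Mar 11 12:00 end T1 → 0
Mar 11 16:00 start T3 → 1
Mar 11 17:00 start T2 → 2
Mar 11 18:00 end T3 → 1
Mar 11 23:00 end T2 → 0
Mar 12 05:00 start T5 → 1
Mar 12 07:00 start T4 → 2
Mar 12 08:00 start T6 → 3
Mar 12 10:00 end T4 → 2
Mar 12 10:00 end T5 → 1
Mar 12 14:00 end T6 → 0
Peak is 3, at Mar 12 08:00 (T4, T5, T6).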